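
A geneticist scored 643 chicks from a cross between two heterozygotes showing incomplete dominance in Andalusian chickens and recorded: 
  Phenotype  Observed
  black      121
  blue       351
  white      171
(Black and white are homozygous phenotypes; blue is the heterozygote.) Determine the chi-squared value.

With incomplete dominance, a heterozygote × heterozygote cross gives a 1:2:1 phenotypic ratio.
Expected counts for N = 643 under a 1:2:1 ratio (total parts = 4):
  black: 643 × 1/4 = 160.75
  blue: 643 × 2/4 = 321.5
  white: 643 × 1/4 = 160.75
χ² = Σ (O − E)² / E
  black: (121 − 160.75)² / 160.75 = 9.8293
  blue: (351 − 321.5)² / 321.5 = 2.7068
  white: (171 − 160.75)² / 160.75 = 0.6536
χ² = 9.8293 + 2.7068 + 0.6536 = 13.1897 ≈ 13.190

13.190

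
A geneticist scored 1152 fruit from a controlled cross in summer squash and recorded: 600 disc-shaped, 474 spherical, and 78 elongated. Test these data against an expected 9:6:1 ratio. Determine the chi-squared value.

8.139

The 9:6:1 ratio has 16 parts, so with N = 1152 the expected counts are:
  disc-shaped: 1152 × 9/16 = 648
  spherical: 1152 × 6/16 = 432
  elongated: 1152 × 1/16 = 72
χ² = Σ (O − E)² / E
  disc-shaped: (600 − 648)² / 648 = 3.5556
  spherical: (474 − 432)² / 432 = 4.0833
  elongated: (78 − 72)² / 72 = 0.5000
χ² = 3.5556 + 4.0833 + 0.5000 = 8.1389 ≈ 8.139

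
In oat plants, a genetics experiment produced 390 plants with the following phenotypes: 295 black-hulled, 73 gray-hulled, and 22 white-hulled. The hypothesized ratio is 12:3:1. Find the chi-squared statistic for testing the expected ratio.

Expected counts for N = 390 under a 12:3:1 ratio (total parts = 16):
  black-hulled: 390 × 12/16 = 292.5
  gray-hulled: 390 × 3/16 = 73.125
  white-hulled: 390 × 1/16 = 24.375
χ² = Σ (O − E)² / E
  black-hulled: (295 − 292.5)² / 292.5 = 0.0214
  gray-hulled: (73 − 73.125)² / 73.125 = 0.0002
  white-hulled: (22 − 24.375)² / 24.375 = 0.2314
χ² = 0.0214 + 0.0002 + 0.2314 = 0.253

0.253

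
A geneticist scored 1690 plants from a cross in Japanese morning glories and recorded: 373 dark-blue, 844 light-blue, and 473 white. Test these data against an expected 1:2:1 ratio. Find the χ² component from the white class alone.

The 1:2:1 ratio has 4 parts, so with N = 1690 the expected counts are:
  dark-blue: 1690 × 1/4 = 422.5
  light-blue: 1690 × 2/4 = 845
  white: 1690 × 1/4 = 422.5
Contribution of white: (473 − 422.5)² / 422.5 = 6.0361

6.036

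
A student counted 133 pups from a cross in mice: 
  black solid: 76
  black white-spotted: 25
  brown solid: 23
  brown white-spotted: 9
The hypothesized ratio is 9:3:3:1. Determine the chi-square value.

The 9:3:3:1 ratio has 16 parts, so with N = 133 the expected counts are:
  black solid: 133 × 9/16 = 74.8125
  black white-spotted: 133 × 3/16 = 24.9375
  brown solid: 133 × 3/16 = 24.9375
  brown white-spotted: 133 × 1/16 = 8.3125
χ² = Σ (O − E)² / E
  black solid: (76 − 74.8125)² / 74.8125 = 0.0188
  black white-spotted: (25 − 24.9375)² / 24.9375 = 0.0002
  brown solid: (23 − 24.9375)² / 24.9375 = 0.1505
  brown white-spotted: (9 − 8.3125)² / 8.3125 = 0.0569
χ² = 0.0188 + 0.0002 + 0.1505 + 0.0569 = 0.2264 ≈ 0.226

0.226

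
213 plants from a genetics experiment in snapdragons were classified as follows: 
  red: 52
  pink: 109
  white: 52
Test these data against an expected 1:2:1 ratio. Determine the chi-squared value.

Under the 1:2:1 hypothesis (Σ ratio = 4, N = 213):
  red: 213 × 1/4 = 53.25
  pink: 213 × 2/4 = 106.5
  white: 213 × 1/4 = 53.25
χ² = Σ (O − E)² / E
  red: (52 − 53.25)² / 53.25 = 0.0293
  pink: (109 − 106.5)² / 106.5 = 0.0587
  white: (52 − 53.25)² / 53.25 = 0.0293
χ² = 0.0293 + 0.0587 + 0.0293 = 0.1173 ≈ 0.117

0.117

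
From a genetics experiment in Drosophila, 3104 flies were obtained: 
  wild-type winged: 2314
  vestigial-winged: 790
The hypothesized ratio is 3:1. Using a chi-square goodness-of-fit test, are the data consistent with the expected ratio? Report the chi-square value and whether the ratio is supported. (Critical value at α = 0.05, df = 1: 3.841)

0.337; consistent

Total ratio parts = 4. Expected numbers out of 3104:
  wild-type winged: 3104 × 3/4 = 2328
  vestigial-winged: 3104 × 1/4 = 776
χ² = Σ (O − E)² / E
  wild-type winged: (2314 − 2328)² / 2328 = 0.0842
  vestigial-winged: (790 − 776)² / 776 = 0.2526
χ² = 0.0842 + 0.2526 = 0.3368 ≈ 0.337
Degrees of freedom = 2 − 1 = 1; critical value at α = 0.05 is 3.841.
Since 0.337 < 3.841, we fail to reject the null hypothesis — the data are consistent with the 3:1 ratio.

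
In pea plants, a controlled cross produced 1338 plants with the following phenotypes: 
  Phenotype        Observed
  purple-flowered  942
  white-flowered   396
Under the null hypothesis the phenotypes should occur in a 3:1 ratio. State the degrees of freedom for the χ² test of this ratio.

1

A goodness-of-fit test with 2 phenotype classes has df = 2 − 1 = 1.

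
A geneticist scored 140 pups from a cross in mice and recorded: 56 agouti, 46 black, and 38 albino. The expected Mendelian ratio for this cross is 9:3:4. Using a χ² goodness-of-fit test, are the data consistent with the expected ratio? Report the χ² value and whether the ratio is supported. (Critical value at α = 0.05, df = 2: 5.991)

Expected counts for N = 140 under a 9:3:4 ratio (total parts = 16):
  agouti: 140 × 9/16 = 78.75
  black: 140 × 3/16 = 26.25
  albino: 140 × 4/16 = 35
χ² = Σ (O − E)² / E
  agouti: (56 − 78.75)² / 78.75 = 6.5722
  black: (46 − 26.25)² / 26.25 = 14.8595
  albino: (38 − 35)² / 35 = 0.2571
χ² = 6.5722 + 14.8595 + 0.2571 = 21.6888 ≈ 21.689
Degrees of freedom = 3 − 1 = 2; critical value at α = 0.05 is 5.991.
Since 21.689 > 5.991, we reject the null hypothesis — the data do not fit the 9:3:4 ratio.

21.689; not consistent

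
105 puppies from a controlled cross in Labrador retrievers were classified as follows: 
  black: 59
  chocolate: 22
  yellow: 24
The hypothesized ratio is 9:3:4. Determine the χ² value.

0.465

Expected counts for N = 105 under a 9:3:4 ratio (total parts = 16):
  black: 105 × 9/16 = 59.0625
  chocolate: 105 × 3/16 = 19.6875
  yellow: 105 × 4/16 = 26.25
χ² = Σ (O − E)² / E
  black: (59 − 59.0625)² / 59.0625 = 0.0001
  chocolate: (22 − 19.6875)² / 19.6875 = 0.2716
  yellow: (24 − 26.25)² / 26.25 = 0.1929
χ² = 0.0001 + 0.2716 + 0.1929 = 0.4646 ≈ 0.465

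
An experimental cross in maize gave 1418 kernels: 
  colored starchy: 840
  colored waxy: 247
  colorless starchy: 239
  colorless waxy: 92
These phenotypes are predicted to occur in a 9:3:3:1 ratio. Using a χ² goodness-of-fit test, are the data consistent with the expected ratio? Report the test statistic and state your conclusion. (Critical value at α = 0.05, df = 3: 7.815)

The 9:3:3:1 ratio has 16 parts, so with N = 1418 the expected counts are:
  colored starchy: 1418 × 9/16 = 797.625
  colored waxy: 1418 × 3/16 = 265.875
  colorless starchy: 1418 × 3/16 = 265.875
  colorless waxy: 1418 × 1/16 = 88.625
χ² = Σ (O − E)² / E
  colored starchy: (840 − 797.625)² / 797.625 = 2.2512
  colored waxy: (247 − 265.875)² / 265.875 = 1.3400
  colorless starchy: (239 − 265.875)² / 265.875 = 2.7166
  colorless waxy: (92 − 88.625)² / 88.625 = 0.1285
χ² = 2.2512 + 1.3400 + 2.7166 + 0.1285 = 6.4363 ≈ 6.436
Degrees of freedom = 4 − 1 = 3; critical value at α = 0.05 is 7.815.
Since 6.436 < 7.815, we fail to reject the null hypothesis — the data are consistent with the 9:3:3:1 ratio.

6.436; consistent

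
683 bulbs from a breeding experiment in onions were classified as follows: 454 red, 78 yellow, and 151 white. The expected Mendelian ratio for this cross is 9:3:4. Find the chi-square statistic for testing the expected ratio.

34.541

Total ratio parts = 16. Expected numbers out of 683:
  red: 683 × 9/16 = 384.1875
  yellow: 683 × 3/16 = 128.0625
  white: 683 × 4/16 = 170.75
χ² = Σ (O − E)² / E
  red: (454 − 384.1875)² / 384.1875 = 12.6860
  yellow: (78 − 128.0625)² / 128.0625 = 19.5706
  white: (151 − 170.75)² / 170.75 = 2.2844
χ² = 12.6860 + 19.5706 + 2.2844 = 34.541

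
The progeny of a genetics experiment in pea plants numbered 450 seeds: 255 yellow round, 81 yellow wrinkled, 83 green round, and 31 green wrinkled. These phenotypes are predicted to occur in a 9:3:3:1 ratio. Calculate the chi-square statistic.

Expected counts for N = 450 under a 9:3:3:1 ratio (total parts = 16):
  yellow round: 450 × 9/16 = 253.125
  yellow wrinkled: 450 × 3/16 = 84.375
  green round: 450 × 3/16 = 84.375
  green wrinkled: 450 × 1/16 = 28.125
χ² = Σ (O − E)² / E
  yellow round: (255 − 253.125)² / 253.125 = 0.0139
  yellow wrinkled: (81 − 84.375)² / 84.375 = 0.1350
  green round: (83 − 84.375)² / 84.375 = 0.0224
  green wrinkled: (31 − 28.125)² / 28.125 = 0.2939
χ² = 0.0139 + 0.1350 + 0.0224 + 0.2939 = 0.4652 ≈ 0.465

0.465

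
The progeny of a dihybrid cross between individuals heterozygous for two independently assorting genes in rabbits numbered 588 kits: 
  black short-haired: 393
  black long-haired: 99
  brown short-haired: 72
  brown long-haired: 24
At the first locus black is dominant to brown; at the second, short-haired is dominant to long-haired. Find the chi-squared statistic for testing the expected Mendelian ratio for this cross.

30.558

A dihybrid F₂ with independent assortment and complete dominance at both loci gives a 9:3:3:1 phenotypic ratio.
Under the 9:3:3:1 hypothesis (Σ ratio = 16, N = 588):
  black short-haired: 588 × 9/16 = 330.75
  black long-haired: 588 × 3/16 = 110.25
  brown short-haired: 588 × 3/16 = 110.25
  brown long-haired: 588 × 1/16 = 36.75
χ² = Σ (O − E)² / E
  black short-haired: (393 − 330.75)² / 330.75 = 11.7160
  black long-haired: (99 − 110.25)² / 110.25 = 1.1480
  brown short-haired: (72 − 110.25)² / 110.25 = 13.2704
  brown long-haired: (24 − 36.75)² / 36.75 = 4.4235
χ² = 11.7160 + 1.1480 + 13.2704 + 4.4235 = 30.5579 ≈ 30.558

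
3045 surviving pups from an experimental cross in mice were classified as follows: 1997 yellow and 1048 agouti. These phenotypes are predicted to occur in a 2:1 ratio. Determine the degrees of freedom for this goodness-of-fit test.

A goodness-of-fit test with 2 phenotype classes has df = 2 − 1 = 1.

1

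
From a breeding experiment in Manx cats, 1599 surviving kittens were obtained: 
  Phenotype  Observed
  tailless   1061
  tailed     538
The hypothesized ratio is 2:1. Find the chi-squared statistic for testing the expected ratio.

Expected counts for N = 1599 under a 2:1 ratio (total parts = 3):
  tailless: 1599 × 2/3 = 1066
  tailed: 1599 × 1/3 = 533
χ² = Σ (O − E)² / E
  tailless: (1061 − 1066)² / 1066 = 0.0235
  tailed: (538 − 533)² / 533 = 0.0469
χ² = 0.0235 + 0.0469 = 0.0704 ≈ 0.070

0.070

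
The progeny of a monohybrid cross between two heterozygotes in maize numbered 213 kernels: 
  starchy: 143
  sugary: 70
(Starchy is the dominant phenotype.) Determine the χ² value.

7.025

For a monohybrid cross between heterozygotes with complete dominance, the expected phenotypic ratio is 3:1.
Total ratio parts = 4. Expected numbers out of 213:
  starchy: 213 × 3/4 = 159.75
  sugary: 213 × 1/4 = 53.25
χ² = Σ (O − E)² / E
  starchy: (143 − 159.75)² / 159.75 = 1.7563
  sugary: (70 − 53.25)² / 53.25 = 5.2688
χ² = 1.7563 + 5.2688 = 7.0251 ≈ 7.025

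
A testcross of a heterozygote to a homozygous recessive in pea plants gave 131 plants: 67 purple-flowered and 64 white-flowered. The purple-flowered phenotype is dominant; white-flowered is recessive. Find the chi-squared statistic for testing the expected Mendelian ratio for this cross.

A testcross of a heterozygote (Aa × aa) gives a 1:1 phenotypic ratio.
Under the 1:1 hypothesis (Σ ratio = 2, N = 131):
  purple-flowered: 131 × 1/2 = 65.5
  white-flowered: 131 × 1/2 = 65.5
χ² = Σ (O − E)² / E
  purple-flowered: (67 − 65.5)² / 65.5 = 0.0344
  white-flowered: (64 − 65.5)² / 65.5 = 0.0344
χ² = 0.0344 + 0.0344 = 0.0688 ≈ 0.069

0.069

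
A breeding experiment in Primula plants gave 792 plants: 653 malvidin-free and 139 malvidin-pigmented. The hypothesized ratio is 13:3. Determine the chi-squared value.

0.748

Expected counts for N = 792 under a 13:3 ratio (total parts = 16):
  malvidin-free: 792 × 13/16 = 643.5
  malvidin-pigmented: 792 × 3/16 = 148.5
χ² = Σ (O − E)² / E
  malvidin-free: (653 − 643.5)² / 643.5 = 0.1402
  malvidin-pigmented: (139 − 148.5)² / 148.5 = 0.6077
χ² = 0.1402 + 0.6077 = 0.7479 ≈ 0.748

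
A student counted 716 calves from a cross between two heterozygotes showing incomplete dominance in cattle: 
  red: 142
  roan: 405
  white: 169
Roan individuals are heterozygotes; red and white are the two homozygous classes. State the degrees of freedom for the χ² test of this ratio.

2

With incomplete dominance, a heterozygote × heterozygote cross gives a 1:2:1 phenotypic ratio.
A goodness-of-fit test with 3 phenotype classes has df = 3 − 1 = 2.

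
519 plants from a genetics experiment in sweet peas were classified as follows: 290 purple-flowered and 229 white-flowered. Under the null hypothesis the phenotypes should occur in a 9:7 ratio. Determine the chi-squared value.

0.029

The 9:7 ratio has 16 parts, so with N = 519 the expected counts are:
  purple-flowered: 519 × 9/16 = 291.9375
  white-flowered: 519 × 7/16 = 227.0625
χ² = Σ (O − E)² / E
  purple-flowered: (290 − 291.9375)² / 291.9375 = 0.0129
  white-flowered: (229 − 227.0625)² / 227.0625 = 0.0165
χ² = 0.0129 + 0.0165 = 0.0294 ≈ 0.029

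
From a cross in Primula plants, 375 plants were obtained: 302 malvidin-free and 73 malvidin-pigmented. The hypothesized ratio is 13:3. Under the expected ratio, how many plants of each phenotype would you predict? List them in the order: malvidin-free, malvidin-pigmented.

304.6875, 70.3125

Under the 13:3 hypothesis (Σ ratio = 16, N = 375):
  malvidin-free: 375 × 13/16 = 304.6875
  malvidin-pigmented: 375 × 3/16 = 70.3125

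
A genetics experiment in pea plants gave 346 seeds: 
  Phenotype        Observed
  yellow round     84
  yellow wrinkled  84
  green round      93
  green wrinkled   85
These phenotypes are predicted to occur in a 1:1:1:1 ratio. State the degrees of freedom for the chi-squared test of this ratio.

A goodness-of-fit test with 4 phenotype classes has df = 4 − 1 = 3.

3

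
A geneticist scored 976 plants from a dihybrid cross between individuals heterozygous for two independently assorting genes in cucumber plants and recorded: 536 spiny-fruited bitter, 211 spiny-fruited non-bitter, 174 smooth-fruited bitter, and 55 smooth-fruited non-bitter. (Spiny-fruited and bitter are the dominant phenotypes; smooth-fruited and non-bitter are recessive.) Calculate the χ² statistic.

5.625

A dihybrid F₂ with independent assortment and complete dominance at both loci gives a 9:3:3:1 phenotypic ratio.
Under the 9:3:3:1 hypothesis (Σ ratio = 16, N = 976):
  spiny-fruited bitter: 976 × 9/16 = 549
  spiny-fruited non-bitter: 976 × 3/16 = 183
  smooth-fruited bitter: 976 × 3/16 = 183
  smooth-fruited non-bitter: 976 × 1/16 = 61
χ² = Σ (O − E)² / E
  spiny-fruited bitter: (536 − 549)² / 549 = 0.3078
  spiny-fruited non-bitter: (211 − 183)² / 183 = 4.2842
  smooth-fruited bitter: (174 − 183)² / 183 = 0.4426
  smooth-fruited non-bitter: (55 − 61)² / 61 = 0.5902
χ² = 0.3078 + 4.2842 + 0.4426 + 0.5902 = 5.6248 ≈ 5.625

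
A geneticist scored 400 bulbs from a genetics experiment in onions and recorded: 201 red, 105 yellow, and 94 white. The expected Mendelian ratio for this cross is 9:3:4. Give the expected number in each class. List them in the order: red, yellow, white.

225, 75, 100

Expected counts for N = 400 under a 9:3:4 ratio (total parts = 16):
  red: 400 × 9/16 = 225
  yellow: 400 × 3/16 = 75
  white: 400 × 4/16 = 100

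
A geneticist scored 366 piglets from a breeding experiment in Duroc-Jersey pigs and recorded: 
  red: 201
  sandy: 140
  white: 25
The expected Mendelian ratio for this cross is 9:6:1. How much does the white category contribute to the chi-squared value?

0.197

Total ratio parts = 16. Expected numbers out of 366:
  red: 366 × 9/16 = 205.875
  sandy: 366 × 6/16 = 137.25
  white: 366 × 1/16 = 22.875
Contribution of white: (25 − 22.875)² / 22.875 = 0.1974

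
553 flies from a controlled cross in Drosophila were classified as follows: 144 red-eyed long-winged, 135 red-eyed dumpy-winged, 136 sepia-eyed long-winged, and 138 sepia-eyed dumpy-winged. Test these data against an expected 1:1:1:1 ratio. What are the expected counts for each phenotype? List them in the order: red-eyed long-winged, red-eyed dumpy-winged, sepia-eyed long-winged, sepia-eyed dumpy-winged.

138.25, 138.25, 138.25, 138.25

Under the 1:1:1:1 hypothesis (Σ ratio = 4, N = 553):
  red-eyed long-winged: 553 × 1/4 = 138.25
  red-eyed dumpy-winged: 553 × 1/4 = 138.25
  sepia-eyed long-winged: 553 × 1/4 = 138.25
  sepia-eyed dumpy-winged: 553 × 1/4 = 138.25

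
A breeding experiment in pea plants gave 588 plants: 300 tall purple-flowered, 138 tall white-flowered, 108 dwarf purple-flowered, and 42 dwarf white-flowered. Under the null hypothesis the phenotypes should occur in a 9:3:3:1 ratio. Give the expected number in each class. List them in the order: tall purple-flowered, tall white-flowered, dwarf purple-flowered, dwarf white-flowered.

330.75, 110.25, 110.25, 36.75

Under the 9:3:3:1 hypothesis (Σ ratio = 16, N = 588):
  tall purple-flowered: 588 × 9/16 = 330.75
  tall white-flowered: 588 × 3/16 = 110.25
  dwarf purple-flowered: 588 × 3/16 = 110.25
  dwarf white-flowered: 588 × 1/16 = 36.75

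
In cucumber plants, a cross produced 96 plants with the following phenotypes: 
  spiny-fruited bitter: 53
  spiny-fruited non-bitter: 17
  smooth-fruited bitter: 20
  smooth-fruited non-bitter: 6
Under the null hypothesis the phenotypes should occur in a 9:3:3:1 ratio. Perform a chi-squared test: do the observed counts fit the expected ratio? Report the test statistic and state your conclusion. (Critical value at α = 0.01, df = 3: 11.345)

0.296; consistent

Expected counts for N = 96 under a 9:3:3:1 ratio (total parts = 16):
  spiny-fruited bitter: 96 × 9/16 = 54
  spiny-fruited non-bitter: 96 × 3/16 = 18
  smooth-fruited bitter: 96 × 3/16 = 18
  smooth-fruited non-bitter: 96 × 1/16 = 6
χ² = Σ (O − E)² / E
  spiny-fruited bitter: (53 − 54)² / 54 = 0.0185
  spiny-fruited non-bitter: (17 − 18)² / 18 = 0.0556
  smooth-fruited bitter: (20 − 18)² / 18 = 0.2222
  smooth-fruited non-bitter: (6 − 6)² / 6 = 0.0000
χ² = 0.0185 + 0.0556 + 0.2222 + 0.0000 = 0.2963 ≈ 0.296
Degrees of freedom = 4 − 1 = 3; critical value at α = 0.01 is 11.345.
Since 0.296 < 11.345, we fail to reject the null hypothesis — the data are consistent with the 9:3:3:1 ratio.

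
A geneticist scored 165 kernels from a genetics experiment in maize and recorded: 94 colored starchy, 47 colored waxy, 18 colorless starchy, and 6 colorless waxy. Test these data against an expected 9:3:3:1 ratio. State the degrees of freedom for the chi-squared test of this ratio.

3

A goodness-of-fit test with 4 phenotype classes has df = 4 − 1 = 3.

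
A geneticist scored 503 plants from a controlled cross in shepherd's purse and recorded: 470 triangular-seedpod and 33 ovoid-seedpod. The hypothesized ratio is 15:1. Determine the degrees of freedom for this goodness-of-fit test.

1

A goodness-of-fit test with 2 phenotype classes has df = 2 − 1 = 1.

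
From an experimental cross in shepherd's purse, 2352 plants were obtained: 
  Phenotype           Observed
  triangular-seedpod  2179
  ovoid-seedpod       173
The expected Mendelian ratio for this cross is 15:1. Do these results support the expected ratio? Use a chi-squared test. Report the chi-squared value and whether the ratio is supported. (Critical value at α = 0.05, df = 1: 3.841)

4.905; not consistent

Expected counts for N = 2352 under a 15:1 ratio (total parts = 16):
  triangular-seedpod: 2352 × 15/16 = 2205
  ovoid-seedpod: 2352 × 1/16 = 147
χ² = Σ (O − E)² / E
  triangular-seedpod: (2179 − 2205)² / 2205 = 0.3066
  ovoid-seedpod: (173 − 147)² / 147 = 4.5986
χ² = 0.3066 + 4.5986 = 4.9052 ≈ 4.905
Degrees of freedom = 2 − 1 = 1; critical value at α = 0.05 is 3.841.
Since 4.905 > 3.841, we reject the null hypothesis — the data do not fit the 15:1 ratio.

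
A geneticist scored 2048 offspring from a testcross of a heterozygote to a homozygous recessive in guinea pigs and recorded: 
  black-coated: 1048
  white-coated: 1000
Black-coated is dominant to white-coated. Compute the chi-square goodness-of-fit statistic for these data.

1.125

A testcross of a heterozygote (Aa × aa) gives a 1:1 phenotypic ratio.
Expected counts for N = 2048 under a 1:1 ratio (total parts = 2):
  black-coated: 2048 × 1/2 = 1024
  white-coated: 2048 × 1/2 = 1024
χ² = Σ (O − E)² / E
  black-coated: (1048 − 1024)² / 1024 = 0.5625
  white-coated: (1000 − 1024)² / 1024 = 0.5625
χ² = 0.5625 + 0.5625 = 1.125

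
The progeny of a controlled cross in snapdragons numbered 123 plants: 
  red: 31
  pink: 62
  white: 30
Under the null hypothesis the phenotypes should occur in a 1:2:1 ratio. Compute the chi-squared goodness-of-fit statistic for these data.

0.024

Expected counts for N = 123 under a 1:2:1 ratio (total parts = 4):
  red: 123 × 1/4 = 30.75
  pink: 123 × 2/4 = 61.5
  white: 123 × 1/4 = 30.75
χ² = Σ (O − E)² / E
  red: (31 − 30.75)² / 30.75 = 0.0020
  pink: (62 − 61.5)² / 61.5 = 0.0041
  white: (30 − 30.75)² / 30.75 = 0.0183
χ² = 0.0020 + 0.0041 + 0.0183 = 0.0244 ≈ 0.024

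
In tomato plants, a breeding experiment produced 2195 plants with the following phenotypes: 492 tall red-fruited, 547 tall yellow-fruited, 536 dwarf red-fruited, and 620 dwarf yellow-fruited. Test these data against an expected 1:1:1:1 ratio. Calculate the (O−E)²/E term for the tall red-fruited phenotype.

The 1:1:1:1 ratio has 4 parts, so with N = 2195 the expected counts are:
  tall red-fruited: 2195 × 1/4 = 548.75
  tall yellow-fruited: 2195 × 1/4 = 548.75
  dwarf red-fruited: 2195 × 1/4 = 548.75
  dwarf yellow-fruited: 2195 × 1/4 = 548.75
Contribution of tall red-fruited: (492 − 548.75)² / 548.75 = 5.8689

5.869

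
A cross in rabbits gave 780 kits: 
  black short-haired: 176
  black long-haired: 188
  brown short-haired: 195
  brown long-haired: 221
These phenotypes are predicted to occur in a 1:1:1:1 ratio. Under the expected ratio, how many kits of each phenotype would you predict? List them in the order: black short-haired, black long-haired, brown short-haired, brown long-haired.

Under the 1:1:1:1 hypothesis (Σ ratio = 4, N = 780):
  black short-haired: 780 × 1/4 = 195
  black long-haired: 780 × 1/4 = 195
  brown short-haired: 780 × 1/4 = 195
  brown long-haired: 780 × 1/4 = 195

195, 195, 195, 195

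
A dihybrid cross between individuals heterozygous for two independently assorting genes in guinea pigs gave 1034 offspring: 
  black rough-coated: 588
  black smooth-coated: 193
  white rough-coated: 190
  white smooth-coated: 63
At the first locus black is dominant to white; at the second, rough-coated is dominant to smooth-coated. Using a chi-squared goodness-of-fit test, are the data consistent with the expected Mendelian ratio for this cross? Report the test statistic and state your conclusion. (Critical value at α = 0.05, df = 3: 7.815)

A dihybrid F₂ with independent assortment and complete dominance at both loci gives a 9:3:3:1 phenotypic ratio.
Under the 9:3:3:1 hypothesis (Σ ratio = 16, N = 1034):
  black rough-coated: 1034 × 9/16 = 581.625
  black smooth-coated: 1034 × 3/16 = 193.875
  white rough-coated: 1034 × 3/16 = 193.875
  white smooth-coated: 1034 × 1/16 = 64.625
χ² = Σ (O − E)² / E
  black rough-coated: (588 − 581.625)² / 581.625 = 0.0699
  black smooth-coated: (193 − 193.875)² / 193.875 = 0.0039
  white rough-coated: (190 − 193.875)² / 193.875 = 0.0775
  white smooth-coated: (63 − 64.625)² / 64.625 = 0.0409
χ² = 0.0699 + 0.0039 + 0.0775 + 0.0409 = 0.1922 ≈ 0.192
Degrees of freedom = 4 − 1 = 3; critical value at α = 0.05 is 7.815.
Since 0.192 < 7.815, we fail to reject the null hypothesis — the data are consistent with the 9:3:3:1 ratio.

0.192; consistent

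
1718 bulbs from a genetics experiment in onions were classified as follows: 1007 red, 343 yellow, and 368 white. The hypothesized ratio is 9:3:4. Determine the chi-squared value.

Total ratio parts = 16. Expected numbers out of 1718:
  red: 1718 × 9/16 = 966.375
  yellow: 1718 × 3/16 = 322.125
  white: 1718 × 4/16 = 429.5
χ² = Σ (O − E)² / E
  red: (1007 − 966.375)² / 966.375 = 1.7078
  yellow: (343 − 322.125)² / 322.125 = 1.3528
  white: (368 − 429.5)² / 429.5 = 8.8062
χ² = 1.7078 + 1.3528 + 8.8062 = 11.8668 ≈ 11.867

11.867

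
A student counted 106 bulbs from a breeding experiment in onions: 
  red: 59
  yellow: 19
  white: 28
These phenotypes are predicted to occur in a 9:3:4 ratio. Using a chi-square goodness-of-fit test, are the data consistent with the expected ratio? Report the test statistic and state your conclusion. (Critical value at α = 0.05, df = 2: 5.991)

0.130; consistent

Expected counts for N = 106 under a 9:3:4 ratio (total parts = 16):
  red: 106 × 9/16 = 59.625
  yellow: 106 × 3/16 = 19.875
  white: 106 × 4/16 = 26.5
χ² = Σ (O − E)² / E
  red: (59 − 59.625)² / 59.625 = 0.0066
  yellow: (19 − 19.875)² / 19.875 = 0.0385
  white: (28 − 26.5)² / 26.5 = 0.0849
χ² = 0.0066 + 0.0385 + 0.0849 = 0.130
Degrees of freedom = 3 − 1 = 2; critical value at α = 0.05 is 5.991.
Since 0.130 < 5.991, we fail to reject the null hypothesis — the data are consistent with the 9:3:4 ratio.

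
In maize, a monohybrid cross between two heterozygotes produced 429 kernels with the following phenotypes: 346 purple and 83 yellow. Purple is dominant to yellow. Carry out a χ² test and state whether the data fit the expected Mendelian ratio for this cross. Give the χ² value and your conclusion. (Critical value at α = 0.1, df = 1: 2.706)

7.311; not consistent

For a monohybrid cross between heterozygotes with complete dominance, the expected phenotypic ratio is 3:1.
Expected counts for N = 429 under a 3:1 ratio (total parts = 4):
  purple: 429 × 3/4 = 321.75
  yellow: 429 × 1/4 = 107.25
χ² = Σ (O − E)² / E
  purple: (346 − 321.75)² / 321.75 = 1.8277
  yellow: (83 − 107.25)² / 107.25 = 5.4831
χ² = 1.8277 + 5.4831 = 7.3108 ≈ 7.311
Degrees of freedom = 2 − 1 = 1; critical value at α = 0.1 is 2.706.
Since 7.311 > 2.706, we reject the null hypothesis — the data do not fit the 3:1 ratio.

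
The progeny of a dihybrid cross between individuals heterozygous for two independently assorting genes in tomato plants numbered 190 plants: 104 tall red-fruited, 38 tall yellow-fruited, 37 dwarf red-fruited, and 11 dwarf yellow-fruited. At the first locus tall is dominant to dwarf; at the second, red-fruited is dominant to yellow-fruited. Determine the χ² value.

A dihybrid F₂ with independent assortment and complete dominance at both loci gives a 9:3:3:1 phenotypic ratio.
Expected counts for N = 190 under a 9:3:3:1 ratio (total parts = 16):
  tall red-fruited: 190 × 9/16 = 106.875
  tall yellow-fruited: 190 × 3/16 = 35.625
  dwarf red-fruited: 190 × 3/16 = 35.625
  dwarf yellow-fruited: 190 × 1/16 = 11.875
χ² = Σ (O − E)² / E
  tall red-fruited: (104 − 106.875)² / 106.875 = 0.0773
  tall yellow-fruited: (38 − 35.625)² / 35.625 = 0.1583
  dwarf red-fruited: (37 − 35.625)² / 35.625 = 0.0531
  dwarf yellow-fruited: (11 − 11.875)² / 11.875 = 0.0645
χ² = 0.0773 + 0.1583 + 0.0531 + 0.0645 = 0.3532 ≈ 0.353

0.353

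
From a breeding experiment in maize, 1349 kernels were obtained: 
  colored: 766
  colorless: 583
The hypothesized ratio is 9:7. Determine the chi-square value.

Total ratio parts = 16. Expected numbers out of 1349:
  colored: 1349 × 9/16 = 758.8125
  colorless: 1349 × 7/16 = 590.1875
χ² = Σ (O − E)² / E
  colored: (766 − 758.8125)² / 758.8125 = 0.0681
  colorless: (583 − 590.1875)² / 590.1875 = 0.0875
χ² = 0.0681 + 0.0875 = 0.1556 ≈ 0.156

0.156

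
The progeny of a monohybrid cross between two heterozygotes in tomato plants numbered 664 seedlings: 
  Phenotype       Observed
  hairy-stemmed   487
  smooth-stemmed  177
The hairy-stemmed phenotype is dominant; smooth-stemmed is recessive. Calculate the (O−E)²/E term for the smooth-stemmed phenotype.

0.729

For a monohybrid cross between heterozygotes with complete dominance, the expected phenotypic ratio is 3:1.
Expected counts for N = 664 under a 3:1 ratio (total parts = 4):
  hairy-stemmed: 664 × 3/4 = 498
  smooth-stemmed: 664 × 1/4 = 166
Contribution of smooth-stemmed: (177 − 166)² / 166 = 0.7289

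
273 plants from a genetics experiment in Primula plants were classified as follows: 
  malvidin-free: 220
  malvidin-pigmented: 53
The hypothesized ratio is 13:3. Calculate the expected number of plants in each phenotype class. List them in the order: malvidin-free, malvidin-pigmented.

Expected counts for N = 273 under a 13:3 ratio (total parts = 16):
  malvidin-free: 273 × 13/16 = 221.8125
  malvidin-pigmented: 273 × 3/16 = 51.1875

221.8125, 51.1875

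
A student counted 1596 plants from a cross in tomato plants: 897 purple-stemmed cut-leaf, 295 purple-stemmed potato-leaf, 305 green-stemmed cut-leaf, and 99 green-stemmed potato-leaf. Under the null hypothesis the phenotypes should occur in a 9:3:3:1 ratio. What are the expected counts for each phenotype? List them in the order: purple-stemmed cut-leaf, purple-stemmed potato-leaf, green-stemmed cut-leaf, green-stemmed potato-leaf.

897.75, 299.25, 299.25, 99.75

Under the 9:3:3:1 hypothesis (Σ ratio = 16, N = 1596):
  purple-stemmed cut-leaf: 1596 × 9/16 = 897.75
  purple-stemmed potato-leaf: 1596 × 3/16 = 299.25
  green-stemmed cut-leaf: 1596 × 3/16 = 299.25
  green-stemmed potato-leaf: 1596 × 1/16 = 99.75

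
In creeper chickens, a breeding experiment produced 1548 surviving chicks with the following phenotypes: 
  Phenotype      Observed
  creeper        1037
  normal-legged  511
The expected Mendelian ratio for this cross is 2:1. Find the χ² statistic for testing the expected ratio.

0.073

The 2:1 ratio has 3 parts, so with N = 1548 the expected counts are:
  creeper: 1548 × 2/3 = 1032
  normal-legged: 1548 × 1/3 = 516
χ² = Σ (O − E)² / E
  creeper: (1037 − 1032)² / 1032 = 0.0242
  normal-legged: (511 − 516)² / 516 = 0.0484
χ² = 0.0242 + 0.0484 = 0.0726 ≈ 0.073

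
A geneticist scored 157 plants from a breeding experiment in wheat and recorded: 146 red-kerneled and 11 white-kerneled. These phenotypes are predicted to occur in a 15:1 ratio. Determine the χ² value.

Expected counts for N = 157 under a 15:1 ratio (total parts = 16):
  red-kerneled: 157 × 15/16 = 147.1875
  white-kerneled: 157 × 1/16 = 9.8125
χ² = Σ (O − E)² / E
  red-kerneled: (146 − 147.1875)² / 147.1875 = 0.0096
  white-kerneled: (11 − 9.8125)² / 9.8125 = 0.1437
χ² = 0.0096 + 0.1437 = 0.1533 ≈ 0.153

0.153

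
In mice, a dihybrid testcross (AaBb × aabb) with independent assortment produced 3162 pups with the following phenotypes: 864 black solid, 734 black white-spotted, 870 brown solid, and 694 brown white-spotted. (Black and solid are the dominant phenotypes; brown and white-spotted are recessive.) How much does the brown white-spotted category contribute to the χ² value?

11.780

A dihybrid testcross with independent assortment gives a 1:1:1:1 ratio.
Under the 1:1:1:1 hypothesis (Σ ratio = 4, N = 3162):
  black solid: 3162 × 1/4 = 790.5
  black white-spotted: 3162 × 1/4 = 790.5
  brown solid: 3162 × 1/4 = 790.5
  brown white-spotted: 3162 × 1/4 = 790.5
Contribution of brown white-spotted: (694 − 790.5)² / 790.5 = 11.7802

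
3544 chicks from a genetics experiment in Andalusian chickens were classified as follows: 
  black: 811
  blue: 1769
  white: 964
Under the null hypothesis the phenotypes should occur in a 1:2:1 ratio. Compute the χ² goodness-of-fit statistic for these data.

13.221

The 1:2:1 ratio has 4 parts, so with N = 3544 the expected counts are:
  black: 3544 × 1/4 = 886
  blue: 3544 × 2/4 = 1772
  white: 3544 × 1/4 = 886
χ² = Σ (O − E)² / E
  black: (811 − 886)² / 886 = 6.3488
  blue: (1769 − 1772)² / 1772 = 0.0051
  white: (964 − 886)² / 886 = 6.8668
χ² = 6.3488 + 0.0051 + 6.8668 = 13.2207 ≈ 13.221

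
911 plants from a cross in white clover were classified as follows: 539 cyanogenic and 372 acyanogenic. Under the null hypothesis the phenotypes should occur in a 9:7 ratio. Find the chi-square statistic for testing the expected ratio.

Expected counts for N = 911 under a 9:7 ratio (total parts = 16):
  cyanogenic: 911 × 9/16 = 512.4375
  acyanogenic: 911 × 7/16 = 398.5625
χ² = Σ (O − E)² / E
  cyanogenic: (539 − 512.4375)² / 512.4375 = 1.3769
  acyanogenic: (372 − 398.5625)² / 398.5625 = 1.7703
χ² = 1.3769 + 1.7703 = 3.1472 ≈ 3.147

3.147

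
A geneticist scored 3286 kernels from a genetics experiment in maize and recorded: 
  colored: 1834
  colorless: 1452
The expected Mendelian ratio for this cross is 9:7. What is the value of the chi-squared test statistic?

The 9:7 ratio has 16 parts, so with N = 3286 the expected counts are:
  colored: 3286 × 9/16 = 1848.375
  colorless: 3286 × 7/16 = 1437.625
χ² = Σ (O − E)² / E
  colored: (1834 − 1848.375)² / 1848.375 = 0.1118
  colorless: (1452 − 1437.625)² / 1437.625 = 0.1437
χ² = 0.1118 + 0.1437 = 0.2555 ≈ 0.256

0.256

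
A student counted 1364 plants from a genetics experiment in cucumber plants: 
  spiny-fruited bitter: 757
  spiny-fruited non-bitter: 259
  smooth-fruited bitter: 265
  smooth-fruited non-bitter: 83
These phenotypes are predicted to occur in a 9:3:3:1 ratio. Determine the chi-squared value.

Under the 9:3:3:1 hypothesis (Σ ratio = 16, N = 1364):
  spiny-fruited bitter: 1364 × 9/16 = 767.25
  spiny-fruited non-bitter: 1364 × 3/16 = 255.75
  smooth-fruited bitter: 1364 × 3/16 = 255.75
  smooth-fruited non-bitter: 1364 × 1/16 = 85.25
χ² = Σ (O − E)² / E
  spiny-fruited bitter: (757 − 767.25)² / 767.25 = 0.1369
  spiny-fruited non-bitter: (259 − 255.75)² / 255.75 = 0.0413
  smooth-fruited bitter: (265 − 255.75)² / 255.75 = 0.3346
  smooth-fruited non-bitter: (83 − 85.25)² / 85.25 = 0.0594
χ² = 0.1369 + 0.0413 + 0.3346 + 0.0594 = 0.5722 ≈ 0.572

0.572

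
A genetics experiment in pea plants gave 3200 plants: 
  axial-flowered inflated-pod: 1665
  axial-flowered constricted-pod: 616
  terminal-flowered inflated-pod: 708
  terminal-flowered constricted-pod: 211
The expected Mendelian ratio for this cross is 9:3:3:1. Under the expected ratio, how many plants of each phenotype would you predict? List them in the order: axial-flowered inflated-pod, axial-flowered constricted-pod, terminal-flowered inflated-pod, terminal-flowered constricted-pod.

1800, 600, 600, 200

Under the 9:3:3:1 hypothesis (Σ ratio = 16, N = 3200):
  axial-flowered inflated-pod: 3200 × 9/16 = 1800
  axial-flowered constricted-pod: 3200 × 3/16 = 600
  terminal-flowered inflated-pod: 3200 × 3/16 = 600
  terminal-flowered constricted-pod: 3200 × 1/16 = 200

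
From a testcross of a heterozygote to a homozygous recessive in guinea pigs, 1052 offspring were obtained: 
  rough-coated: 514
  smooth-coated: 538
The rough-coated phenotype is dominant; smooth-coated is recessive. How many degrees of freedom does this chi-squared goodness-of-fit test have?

A testcross of a heterozygote (Aa × aa) gives a 1:1 phenotypic ratio.
A goodness-of-fit test with 2 phenotype classes has df = 2 − 1 = 1.

1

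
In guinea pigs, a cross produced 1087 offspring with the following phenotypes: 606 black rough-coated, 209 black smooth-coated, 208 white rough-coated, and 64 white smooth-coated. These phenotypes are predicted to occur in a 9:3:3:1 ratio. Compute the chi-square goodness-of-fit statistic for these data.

0.495

Under the 9:3:3:1 hypothesis (Σ ratio = 16, N = 1087):
  black rough-coated: 1087 × 9/16 = 611.4375
  black smooth-coated: 1087 × 3/16 = 203.8125
  white rough-coated: 1087 × 3/16 = 203.8125
  white smooth-coated: 1087 × 1/16 = 67.9375
χ² = Σ (O − E)² / E
  black rough-coated: (606 − 611.4375)² / 611.4375 = 0.0484
  black smooth-coated: (209 − 203.8125)² / 203.8125 = 0.1320
  white rough-coated: (208 − 203.8125)² / 203.8125 = 0.0860
  white smooth-coated: (64 − 67.9375)² / 67.9375 = 0.2282
χ² = 0.0484 + 0.1320 + 0.0860 + 0.2282 = 0.4946 ≈ 0.495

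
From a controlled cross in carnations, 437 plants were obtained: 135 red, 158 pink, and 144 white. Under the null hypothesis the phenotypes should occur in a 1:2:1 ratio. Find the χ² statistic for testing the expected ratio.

33.874

Expected counts for N = 437 under a 1:2:1 ratio (total parts = 4):
  red: 437 × 1/4 = 109.25
  pink: 437 × 2/4 = 218.5
  white: 437 × 1/4 = 109.25
χ² = Σ (O − E)² / E
  red: (135 − 109.25)² / 109.25 = 6.0692
  pink: (158 − 218.5)² / 218.5 = 16.7517
  white: (144 − 109.25)² / 109.25 = 11.0532
χ² = 6.0692 + 16.7517 + 11.0532 = 33.8741 ≈ 33.874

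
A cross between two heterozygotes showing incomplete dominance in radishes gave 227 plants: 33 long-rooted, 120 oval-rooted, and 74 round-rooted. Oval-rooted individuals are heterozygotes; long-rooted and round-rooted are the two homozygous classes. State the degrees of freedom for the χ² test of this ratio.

With incomplete dominance, a heterozygote × heterozygote cross gives a 1:2:1 phenotypic ratio.
A goodness-of-fit test with 3 phenotype classes has df = 3 − 1 = 2.

2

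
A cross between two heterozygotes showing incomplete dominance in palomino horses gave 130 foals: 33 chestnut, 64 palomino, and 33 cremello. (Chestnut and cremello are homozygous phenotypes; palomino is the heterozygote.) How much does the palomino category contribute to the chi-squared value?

With incomplete dominance, a heterozygote × heterozygote cross gives a 1:2:1 phenotypic ratio.
Under the 1:2:1 hypothesis (Σ ratio = 4, N = 130):
  chestnut: 130 × 1/4 = 32.5
  palomino: 130 × 2/4 = 65
  cremello: 130 × 1/4 = 32.5
Contribution of palomino: (64 − 65)² / 65 = 0.0154

0.015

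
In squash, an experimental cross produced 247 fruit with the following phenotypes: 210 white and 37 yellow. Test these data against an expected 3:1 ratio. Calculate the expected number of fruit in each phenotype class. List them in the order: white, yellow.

Under the 3:1 hypothesis (Σ ratio = 4, N = 247):
  white: 247 × 3/4 = 185.25
  yellow: 247 × 1/4 = 61.75

185.25, 61.75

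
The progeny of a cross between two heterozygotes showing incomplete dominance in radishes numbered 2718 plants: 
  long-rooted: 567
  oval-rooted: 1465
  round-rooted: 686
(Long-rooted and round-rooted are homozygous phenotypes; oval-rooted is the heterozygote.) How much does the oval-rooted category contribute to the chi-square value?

With incomplete dominance, a heterozygote × heterozygote cross gives a 1:2:1 phenotypic ratio.
Under the 1:2:1 hypothesis (Σ ratio = 4, N = 2718):
  long-rooted: 2718 × 1/4 = 679.5
  oval-rooted: 2718 × 2/4 = 1359
  round-rooted: 2718 × 1/4 = 679.5
Contribution of oval-rooted: (1465 − 1359)² / 1359 = 8.2678

8.268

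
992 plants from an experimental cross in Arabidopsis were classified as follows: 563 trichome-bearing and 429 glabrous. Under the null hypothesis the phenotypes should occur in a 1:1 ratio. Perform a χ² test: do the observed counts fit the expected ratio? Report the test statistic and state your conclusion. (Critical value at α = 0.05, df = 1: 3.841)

Total ratio parts = 2. Expected numbers out of 992:
  trichome-bearing: 992 × 1/2 = 496
  glabrous: 992 × 1/2 = 496
χ² = Σ (O − E)² / E
  trichome-bearing: (563 − 496)² / 496 = 9.0504
  glabrous: (429 − 496)² / 496 = 9.0504
χ² = 9.0504 + 9.0504 = 18.1008 ≈ 18.101
Degrees of freedom = 2 − 1 = 1; critical value at α = 0.05 is 3.841.
Since 18.101 > 3.841, we reject the null hypothesis — the data do not fit the 1:1 ratio.

18.101; not consistent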